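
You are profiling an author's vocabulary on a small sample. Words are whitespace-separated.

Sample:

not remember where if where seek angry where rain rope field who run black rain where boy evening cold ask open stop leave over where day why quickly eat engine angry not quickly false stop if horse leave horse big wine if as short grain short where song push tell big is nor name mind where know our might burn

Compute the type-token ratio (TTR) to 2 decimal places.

N = 60 tokens, V = 43 types.
TTR = V / N = 43 / 60 = 0.72

0.72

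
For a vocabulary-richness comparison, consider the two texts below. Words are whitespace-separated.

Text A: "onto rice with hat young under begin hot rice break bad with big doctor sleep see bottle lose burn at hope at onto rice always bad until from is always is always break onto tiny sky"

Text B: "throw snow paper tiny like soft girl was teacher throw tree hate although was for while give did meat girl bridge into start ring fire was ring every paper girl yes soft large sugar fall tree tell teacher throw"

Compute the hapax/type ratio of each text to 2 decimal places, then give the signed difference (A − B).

A: hapax=17, V=25, ratio=0.68
B: hapax=20, V=28, ratio=0.71
Difference = 0.68 − 0.71 = -0.03

-0.03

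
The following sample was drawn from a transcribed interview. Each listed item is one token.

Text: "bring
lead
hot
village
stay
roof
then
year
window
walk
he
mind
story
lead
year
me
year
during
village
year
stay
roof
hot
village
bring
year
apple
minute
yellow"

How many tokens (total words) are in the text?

29

Tokens: bring, lead, hot, village, stay, roof, then, year, window, walk, he, mind, story, lead, year, me, year, during, village, year, stay, roof, hot, village, bring, year, apple, minute, yellow
N = 29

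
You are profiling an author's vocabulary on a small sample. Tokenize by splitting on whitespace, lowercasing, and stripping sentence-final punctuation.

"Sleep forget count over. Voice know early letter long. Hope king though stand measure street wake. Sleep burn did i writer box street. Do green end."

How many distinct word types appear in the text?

24

Distinct types: {box, burn, count, did, do, early, end, forget, green, hope, i, king, know, letter, long, measure, over, sleep, stand, street, though, voice, wake, writer}
V = 24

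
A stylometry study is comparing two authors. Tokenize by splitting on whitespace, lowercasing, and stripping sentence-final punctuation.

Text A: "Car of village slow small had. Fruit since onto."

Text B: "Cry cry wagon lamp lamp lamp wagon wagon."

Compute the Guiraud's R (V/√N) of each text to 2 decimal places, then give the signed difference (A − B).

A: V=9, N=9, R=3.00
B: V=3, N=8, R=1.06
Difference = 3.00 − 1.06 = 1.94

1.94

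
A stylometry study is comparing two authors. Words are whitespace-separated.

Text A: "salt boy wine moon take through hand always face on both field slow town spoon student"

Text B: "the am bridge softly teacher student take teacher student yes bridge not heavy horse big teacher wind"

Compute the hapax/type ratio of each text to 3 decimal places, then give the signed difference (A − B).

0.231

A: hapax=16, V=16, ratio=1.000
B: hapax=10, V=13, ratio=0.769
Difference = 1.000 − 0.769 = 0.231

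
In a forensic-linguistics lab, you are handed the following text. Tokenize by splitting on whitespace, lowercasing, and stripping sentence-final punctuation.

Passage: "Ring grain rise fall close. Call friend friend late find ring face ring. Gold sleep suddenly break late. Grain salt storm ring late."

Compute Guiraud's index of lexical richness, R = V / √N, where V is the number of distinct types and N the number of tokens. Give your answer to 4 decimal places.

3.3362

N = 23, V = 16.
√N = 4.795832
R = 16 / 4.795832 = 3.3362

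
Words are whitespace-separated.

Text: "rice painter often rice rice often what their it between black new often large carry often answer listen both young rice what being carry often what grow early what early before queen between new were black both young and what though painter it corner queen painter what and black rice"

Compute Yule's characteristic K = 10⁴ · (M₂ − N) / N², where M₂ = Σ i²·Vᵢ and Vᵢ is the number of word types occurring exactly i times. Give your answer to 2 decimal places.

Frequencies: what:6, rice:5, often:5, painter:3, black:3, it:2, between:2, new:2, carry:2, both:2, young:2, early:2, queen:2, and:2, their:1, large:1, answer:1, listen:1, being:1, grow:1, … (4 more, each freq 1)
N = 50. Frequency spectrum: V_1=10, V_2=9, V_3=2, V_5=2, V_6=1
M₂ = 1²·10 + 2²·9 + 3²·2 + 5²·2 + 6²·1 = 150
K = 10000 × (150 − 50) / 50² = 400.00

400.00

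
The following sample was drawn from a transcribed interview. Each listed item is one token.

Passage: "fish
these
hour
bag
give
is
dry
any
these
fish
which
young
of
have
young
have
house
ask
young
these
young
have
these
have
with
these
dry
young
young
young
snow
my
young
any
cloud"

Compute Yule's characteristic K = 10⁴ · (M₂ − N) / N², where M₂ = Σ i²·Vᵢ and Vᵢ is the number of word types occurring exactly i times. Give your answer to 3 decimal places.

Frequencies: young:8, these:5, have:4, fish:2, dry:2, any:2, hour:1, bag:1, give:1, is:1, which:1, of:1, house:1, ask:1, with:1, snow:1, my:1, cloud:1
N = 35. Frequency spectrum: V_1=12, V_2=3, V_4=1, V_5=1, V_8=1
M₂ = 1²·12 + 2²·3 + 4²·1 + 5²·1 + 8²·1 = 129
K = 10000 × (129 − 35) / 35² = 767.347

767.347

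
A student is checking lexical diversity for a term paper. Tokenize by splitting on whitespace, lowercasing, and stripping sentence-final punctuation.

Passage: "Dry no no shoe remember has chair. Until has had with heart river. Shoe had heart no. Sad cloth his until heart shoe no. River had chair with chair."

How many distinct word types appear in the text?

Distinct types: {chair, cloth, dry, had, has, heart, his, no, remember, river, sad, shoe, until, with}
V = 14

14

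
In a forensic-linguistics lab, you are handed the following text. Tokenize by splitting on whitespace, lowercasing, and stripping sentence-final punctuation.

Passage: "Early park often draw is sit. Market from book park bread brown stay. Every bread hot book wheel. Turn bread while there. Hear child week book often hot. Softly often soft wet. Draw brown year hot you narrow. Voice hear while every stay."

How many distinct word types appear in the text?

28

Distinct types: {book, bread, brown, child, draw, early, every, from, hear, hot, is, market, narrow, often, park, sit, soft, softly, stay, there, turn, voice, week, wet, wheel, while, year, you}
V = 28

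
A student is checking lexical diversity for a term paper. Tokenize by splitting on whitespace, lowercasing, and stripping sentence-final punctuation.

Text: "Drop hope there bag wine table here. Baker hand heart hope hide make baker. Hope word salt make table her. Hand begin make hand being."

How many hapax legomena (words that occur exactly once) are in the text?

12

Frequencies: hope:3, hand:3, make:3, table:2, baker:2, drop:1, there:1, bag:1, wine:1, here:1, heart:1, hide:1, word:1, salt:1, her:1, begin:1, being:1
Hapax (freq=1): bag, begin, being, drop, heart, her, here, hide, salt, there, wine, word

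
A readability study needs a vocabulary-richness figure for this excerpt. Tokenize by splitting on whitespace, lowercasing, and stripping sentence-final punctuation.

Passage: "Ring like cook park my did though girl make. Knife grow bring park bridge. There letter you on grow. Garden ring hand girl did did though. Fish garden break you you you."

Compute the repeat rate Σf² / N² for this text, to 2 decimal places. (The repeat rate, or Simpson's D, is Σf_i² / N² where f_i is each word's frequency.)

Frequencies: you:4, did:3, ring:2, park:2, though:2, girl:2, grow:2, garden:2, like:1, cook:1, my:1, make:1, knife:1, bring:1, bridge:1, there:1, letter:1, on:1, hand:1, fish:1, … (1 more, each freq 1)
Σf² = 62; N² = 1024
Repeat rate = 62 / 1024 = 0.06

0.06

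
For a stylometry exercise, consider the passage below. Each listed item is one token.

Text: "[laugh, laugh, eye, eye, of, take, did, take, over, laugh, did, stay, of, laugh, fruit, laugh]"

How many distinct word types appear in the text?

8

Distinct types: {did, eye, fruit, laugh, of, over, stay, take}
V = 8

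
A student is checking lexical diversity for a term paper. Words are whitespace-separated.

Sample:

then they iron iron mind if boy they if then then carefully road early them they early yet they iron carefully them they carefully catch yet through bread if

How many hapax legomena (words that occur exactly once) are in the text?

6

Frequencies: they:5, then:3, iron:3, if:3, carefully:3, early:2, them:2, yet:2, mind:1, boy:1, road:1, catch:1, through:1, bread:1
Hapax (freq=1): boy, bread, catch, mind, road, through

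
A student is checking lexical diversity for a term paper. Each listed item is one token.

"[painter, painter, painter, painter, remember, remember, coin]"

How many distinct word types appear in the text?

Distinct types: {coin, painter, remember}
V = 3

3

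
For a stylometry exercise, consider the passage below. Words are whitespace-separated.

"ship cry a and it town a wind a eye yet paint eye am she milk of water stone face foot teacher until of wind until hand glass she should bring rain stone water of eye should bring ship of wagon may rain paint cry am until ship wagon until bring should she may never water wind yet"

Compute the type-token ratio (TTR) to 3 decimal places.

N = 58 tokens, V = 28 types.
TTR = V / N = 28 / 58 = 0.483

0.483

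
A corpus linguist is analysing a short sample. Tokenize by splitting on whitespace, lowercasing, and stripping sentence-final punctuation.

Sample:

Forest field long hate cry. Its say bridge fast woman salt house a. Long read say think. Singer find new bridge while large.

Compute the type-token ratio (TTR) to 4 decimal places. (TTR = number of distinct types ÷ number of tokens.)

N = 23 tokens, V = 20 types.
TTR = V / N = 20 / 23 = 0.8696

0.8696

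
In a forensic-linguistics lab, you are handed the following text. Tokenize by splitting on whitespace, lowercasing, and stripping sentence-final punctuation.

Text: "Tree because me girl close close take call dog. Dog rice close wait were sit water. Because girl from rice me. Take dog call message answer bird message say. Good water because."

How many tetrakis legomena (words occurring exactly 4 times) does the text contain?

0

Frequencies: because:3, close:3, dog:3, me:2, girl:2, take:2, call:2, rice:2, water:2, message:2, tree:1, wait:1, were:1, sit:1, from:1, answer:1, bird:1, say:1, good:1
Words with frequency 4: (none)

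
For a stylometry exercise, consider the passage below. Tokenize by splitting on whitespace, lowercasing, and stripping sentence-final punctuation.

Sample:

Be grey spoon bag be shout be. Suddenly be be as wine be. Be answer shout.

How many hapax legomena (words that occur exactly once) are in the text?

7

Frequencies: be:7, shout:2, grey:1, spoon:1, bag:1, suddenly:1, as:1, wine:1, answer:1
Hapax (freq=1): answer, as, bag, grey, spoon, suddenly, wine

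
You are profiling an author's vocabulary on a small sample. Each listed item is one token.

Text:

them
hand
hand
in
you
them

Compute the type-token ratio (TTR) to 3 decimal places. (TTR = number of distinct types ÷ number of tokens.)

N = 6 tokens, V = 4 types.
TTR = V / N = 4 / 6 = 0.667

0.667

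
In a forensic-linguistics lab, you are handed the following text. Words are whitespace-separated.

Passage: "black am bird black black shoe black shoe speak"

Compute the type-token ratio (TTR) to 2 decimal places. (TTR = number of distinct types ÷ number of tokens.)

0.56

N = 9 tokens, V = 5 types.
TTR = V / N = 5 / 9 = 0.56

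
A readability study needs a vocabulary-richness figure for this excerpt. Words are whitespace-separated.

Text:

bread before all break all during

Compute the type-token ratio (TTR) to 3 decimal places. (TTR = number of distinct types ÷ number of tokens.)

0.833

N = 6 tokens, V = 5 types.
TTR = V / N = 5 / 6 = 0.833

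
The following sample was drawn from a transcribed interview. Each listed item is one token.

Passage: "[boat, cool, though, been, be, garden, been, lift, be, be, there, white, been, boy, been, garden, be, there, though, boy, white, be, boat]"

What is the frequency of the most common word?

5

Frequencies: be:5, been:4, boat:2, though:2, garden:2, there:2, white:2, boy:2, cool:1, lift:1
Most common: 'be' with frequency 5.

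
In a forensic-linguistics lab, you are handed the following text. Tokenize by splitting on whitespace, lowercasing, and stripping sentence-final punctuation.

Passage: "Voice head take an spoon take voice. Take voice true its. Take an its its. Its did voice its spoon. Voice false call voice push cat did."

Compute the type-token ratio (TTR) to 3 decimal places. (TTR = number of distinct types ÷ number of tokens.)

N = 27 tokens, V = 12 types.
TTR = V / N = 12 / 27 = 0.444

0.444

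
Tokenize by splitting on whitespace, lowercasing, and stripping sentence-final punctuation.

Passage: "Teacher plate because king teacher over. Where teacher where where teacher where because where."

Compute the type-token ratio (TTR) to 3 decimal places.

N = 14 tokens, V = 6 types.
TTR = V / N = 6 / 14 = 0.429

0.429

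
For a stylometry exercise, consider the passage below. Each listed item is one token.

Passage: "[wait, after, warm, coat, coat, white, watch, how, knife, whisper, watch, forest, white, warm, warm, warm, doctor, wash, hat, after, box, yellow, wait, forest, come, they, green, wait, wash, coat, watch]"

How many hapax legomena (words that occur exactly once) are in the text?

10

Frequencies: warm:4, wait:3, coat:3, watch:3, after:2, white:2, forest:2, wash:2, how:1, knife:1, whisper:1, doctor:1, hat:1, box:1, yellow:1, come:1, they:1, green:1
Hapax (freq=1): box, come, doctor, green, hat, how, knife, they, whisper, yellow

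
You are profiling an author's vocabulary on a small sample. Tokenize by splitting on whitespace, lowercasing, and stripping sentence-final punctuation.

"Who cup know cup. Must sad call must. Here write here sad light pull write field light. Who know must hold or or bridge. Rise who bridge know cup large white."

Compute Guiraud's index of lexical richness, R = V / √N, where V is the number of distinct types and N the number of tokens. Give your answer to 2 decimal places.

3.05

N = 31, V = 17.
√N = 5.567764
R = 17 / 5.567764 = 3.05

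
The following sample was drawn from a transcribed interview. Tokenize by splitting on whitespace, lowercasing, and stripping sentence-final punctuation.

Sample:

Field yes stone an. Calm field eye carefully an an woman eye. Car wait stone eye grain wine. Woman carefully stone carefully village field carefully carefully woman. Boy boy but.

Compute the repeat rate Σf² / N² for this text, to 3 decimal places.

0.091

Frequencies: carefully:5, field:3, stone:3, an:3, eye:3, woman:3, boy:2, yes:1, calm:1, car:1, wait:1, grain:1, wine:1, village:1, but:1
Σf² = 82; N² = 900
Repeat rate = 82 / 900 = 0.091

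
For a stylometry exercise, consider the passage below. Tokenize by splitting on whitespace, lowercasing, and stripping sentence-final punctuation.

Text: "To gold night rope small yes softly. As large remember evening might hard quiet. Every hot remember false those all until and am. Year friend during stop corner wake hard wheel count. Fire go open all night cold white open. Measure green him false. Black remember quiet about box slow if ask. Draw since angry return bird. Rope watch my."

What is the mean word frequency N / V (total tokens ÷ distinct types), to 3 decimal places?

1.176

N = 60 tokens, V = 51 types.
Mean frequency = N / V = 60 / 51 = 1.176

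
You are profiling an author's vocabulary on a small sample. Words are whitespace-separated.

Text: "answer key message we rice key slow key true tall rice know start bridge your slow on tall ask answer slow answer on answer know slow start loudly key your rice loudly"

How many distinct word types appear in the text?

15

Distinct types: {answer, ask, bridge, key, know, loudly, message, on, rice, slow, start, tall, true, we, your}
V = 15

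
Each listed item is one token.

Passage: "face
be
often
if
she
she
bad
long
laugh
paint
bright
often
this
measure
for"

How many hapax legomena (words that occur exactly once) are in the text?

Frequencies: often:2, she:2, face:1, be:1, if:1, bad:1, long:1, laugh:1, paint:1, bright:1, this:1, measure:1, for:1
Hapax (freq=1): bad, be, bright, face, for, if, laugh, long, measure, paint, this

11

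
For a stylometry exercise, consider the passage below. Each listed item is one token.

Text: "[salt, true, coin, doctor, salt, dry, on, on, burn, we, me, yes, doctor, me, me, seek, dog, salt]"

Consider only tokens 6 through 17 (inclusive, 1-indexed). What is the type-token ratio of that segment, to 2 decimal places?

Segment tokens 6–17: dry, on, on, burn, we, me, yes, doctor, me, me, seek, dog
Segment N = 12, segment V = 9.
TTR = 9 / 12 = 0.75

0.75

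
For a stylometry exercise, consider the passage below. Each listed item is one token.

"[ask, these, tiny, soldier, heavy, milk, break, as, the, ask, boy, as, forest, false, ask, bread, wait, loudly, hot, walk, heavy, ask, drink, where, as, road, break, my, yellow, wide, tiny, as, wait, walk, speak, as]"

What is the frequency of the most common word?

5

Frequencies: as:5, ask:4, tiny:2, heavy:2, break:2, wait:2, walk:2, these:1, soldier:1, milk:1, the:1, boy:1, forest:1, false:1, bread:1, loudly:1, hot:1, drink:1, where:1, road:1, … (4 more, each freq 1)
Most common: 'as' with frequency 5.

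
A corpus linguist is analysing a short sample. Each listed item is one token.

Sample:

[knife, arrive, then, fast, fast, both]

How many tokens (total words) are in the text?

Tokens: knife, arrive, then, fast, fast, both
N = 6

6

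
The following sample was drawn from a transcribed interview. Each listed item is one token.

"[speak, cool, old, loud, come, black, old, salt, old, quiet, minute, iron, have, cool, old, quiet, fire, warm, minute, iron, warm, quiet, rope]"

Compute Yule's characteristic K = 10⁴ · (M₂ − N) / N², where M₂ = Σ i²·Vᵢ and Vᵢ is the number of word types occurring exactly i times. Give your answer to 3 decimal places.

Frequencies: old:4, quiet:3, cool:2, minute:2, iron:2, warm:2, speak:1, loud:1, come:1, black:1, salt:1, have:1, fire:1, rope:1
N = 23. Frequency spectrum: V_1=8, V_2=4, V_3=1, V_4=1
M₂ = 1²·8 + 2²·4 + 3²·1 + 4²·1 = 49
K = 10000 × (49 − 23) / 23² = 491.493

491.493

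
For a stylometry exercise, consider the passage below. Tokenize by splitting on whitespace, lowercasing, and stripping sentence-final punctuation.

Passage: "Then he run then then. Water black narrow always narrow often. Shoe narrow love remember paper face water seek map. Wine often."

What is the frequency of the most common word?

Frequencies: then:3, narrow:3, water:2, often:2, he:1, run:1, black:1, always:1, shoe:1, love:1, remember:1, paper:1, face:1, seek:1, map:1, wine:1
Most common: 'then' with frequency 3.

3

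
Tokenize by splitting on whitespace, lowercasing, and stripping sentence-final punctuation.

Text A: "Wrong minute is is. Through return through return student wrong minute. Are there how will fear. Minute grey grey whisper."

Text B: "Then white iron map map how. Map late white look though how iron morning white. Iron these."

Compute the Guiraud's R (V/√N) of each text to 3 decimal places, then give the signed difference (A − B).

A: V=13, N=20, R=2.907
B: V=10, N=17, R=2.425
Difference = 2.907 − 2.425 = 0.482

0.482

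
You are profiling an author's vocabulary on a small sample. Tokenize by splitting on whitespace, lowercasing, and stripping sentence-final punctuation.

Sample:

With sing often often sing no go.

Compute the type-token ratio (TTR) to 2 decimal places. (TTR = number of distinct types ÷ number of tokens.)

0.71

N = 7 tokens, V = 5 types.
TTR = V / N = 5 / 7 = 0.71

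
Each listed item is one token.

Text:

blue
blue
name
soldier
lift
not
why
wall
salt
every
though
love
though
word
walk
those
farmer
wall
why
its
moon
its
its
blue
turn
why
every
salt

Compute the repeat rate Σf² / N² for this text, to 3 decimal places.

0.069

Frequencies: blue:3, why:3, its:3, wall:2, salt:2, every:2, though:2, name:1, soldier:1, lift:1, not:1, love:1, word:1, walk:1, those:1, farmer:1, moon:1, turn:1
Σf² = 54; N² = 784
Repeat rate = 54 / 784 = 0.069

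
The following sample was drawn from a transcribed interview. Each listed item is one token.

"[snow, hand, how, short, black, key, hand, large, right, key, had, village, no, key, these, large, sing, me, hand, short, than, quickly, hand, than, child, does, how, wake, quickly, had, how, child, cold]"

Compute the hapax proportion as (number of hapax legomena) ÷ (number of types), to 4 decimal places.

Frequencies: hand:4, how:3, key:3, short:2, large:2, had:2, than:2, quickly:2, child:2, snow:1, black:1, right:1, village:1, no:1, these:1, sing:1, me:1, does:1, wake:1, cold:1
Hapax count = 11; type count = 20.
Ratio = 11 / 20 = 0.5500

0.5500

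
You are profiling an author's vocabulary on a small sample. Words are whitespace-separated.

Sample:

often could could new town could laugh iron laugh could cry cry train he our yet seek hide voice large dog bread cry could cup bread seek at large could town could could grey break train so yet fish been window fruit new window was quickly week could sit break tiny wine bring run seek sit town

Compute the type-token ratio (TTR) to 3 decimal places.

0.596

N = 57 tokens, V = 34 types.
TTR = V / N = 34 / 57 = 0.596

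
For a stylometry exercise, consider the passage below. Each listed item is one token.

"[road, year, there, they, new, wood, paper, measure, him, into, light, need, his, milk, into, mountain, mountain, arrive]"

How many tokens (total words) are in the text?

18

Tokens: road, year, there, they, new, wood, paper, measure, him, into, light, need, his, milk, into, mountain, mountain, arrive
N = 18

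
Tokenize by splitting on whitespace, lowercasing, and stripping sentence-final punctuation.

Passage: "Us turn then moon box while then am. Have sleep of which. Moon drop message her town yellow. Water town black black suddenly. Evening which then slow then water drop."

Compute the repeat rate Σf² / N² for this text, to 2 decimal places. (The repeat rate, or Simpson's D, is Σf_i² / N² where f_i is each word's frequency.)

0.06

Frequencies: then:4, moon:2, which:2, drop:2, town:2, water:2, black:2, us:1, turn:1, box:1, while:1, am:1, have:1, sleep:1, of:1, message:1, her:1, yellow:1, suddenly:1, evening:1, … (1 more, each freq 1)
Σf² = 54; N² = 900
Repeat rate = 54 / 900 = 0.06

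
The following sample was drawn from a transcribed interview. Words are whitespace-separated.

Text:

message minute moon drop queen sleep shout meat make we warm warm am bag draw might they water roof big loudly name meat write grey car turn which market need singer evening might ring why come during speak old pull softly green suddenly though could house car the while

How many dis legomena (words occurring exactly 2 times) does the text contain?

4

Frequencies: meat:2, warm:2, might:2, car:2, message:1, minute:1, moon:1, drop:1, queen:1, sleep:1, shout:1, make:1, we:1, am:1, bag:1, draw:1, they:1, water:1, roof:1, big:1, … (25 more, each freq 1)
Words with frequency 2: car, meat, might, warm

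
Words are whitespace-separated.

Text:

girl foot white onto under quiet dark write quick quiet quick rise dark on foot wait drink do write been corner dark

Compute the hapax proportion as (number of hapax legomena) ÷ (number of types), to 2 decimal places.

0.69

Frequencies: dark:3, foot:2, quiet:2, write:2, quick:2, girl:1, white:1, onto:1, under:1, rise:1, on:1, wait:1, drink:1, do:1, been:1, corner:1
Hapax count = 11; type count = 16.
Ratio = 11 / 16 = 0.69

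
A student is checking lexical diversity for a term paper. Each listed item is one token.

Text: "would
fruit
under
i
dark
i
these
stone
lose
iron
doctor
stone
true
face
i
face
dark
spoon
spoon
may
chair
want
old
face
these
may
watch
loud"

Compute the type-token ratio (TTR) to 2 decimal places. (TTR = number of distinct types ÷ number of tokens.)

N = 28 tokens, V = 19 types.
TTR = V / N = 19 / 28 = 0.68

0.68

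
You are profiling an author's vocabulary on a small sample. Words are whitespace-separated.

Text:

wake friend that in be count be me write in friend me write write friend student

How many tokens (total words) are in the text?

16

Tokens: wake, friend, that, in, be, count, be, me, write, in, friend, me, write, write, friend, student
N = 16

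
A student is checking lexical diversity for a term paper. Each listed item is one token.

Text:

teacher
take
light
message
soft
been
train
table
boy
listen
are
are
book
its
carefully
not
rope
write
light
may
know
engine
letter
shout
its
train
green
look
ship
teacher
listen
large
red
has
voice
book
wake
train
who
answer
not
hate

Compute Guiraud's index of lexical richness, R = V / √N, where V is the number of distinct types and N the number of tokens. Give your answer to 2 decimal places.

N = 42, V = 33.
√N = 6.480741
R = 33 / 6.480741 = 5.09

5.09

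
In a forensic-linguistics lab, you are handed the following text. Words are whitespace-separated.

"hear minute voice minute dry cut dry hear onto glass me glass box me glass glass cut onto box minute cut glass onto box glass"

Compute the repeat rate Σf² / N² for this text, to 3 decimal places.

Frequencies: glass:6, minute:3, cut:3, onto:3, box:3, hear:2, dry:2, me:2, voice:1
Σf² = 85; N² = 625
Repeat rate = 85 / 625 = 0.136

0.136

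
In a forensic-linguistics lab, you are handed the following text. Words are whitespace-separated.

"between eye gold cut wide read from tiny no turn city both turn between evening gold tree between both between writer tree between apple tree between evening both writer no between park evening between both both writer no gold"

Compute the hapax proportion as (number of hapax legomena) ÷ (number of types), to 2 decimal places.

Frequencies: between:8, both:5, gold:3, no:3, evening:3, tree:3, writer:3, turn:2, eye:1, cut:1, wide:1, read:1, from:1, tiny:1, city:1, apple:1, park:1
Hapax count = 9; type count = 17.
Ratio = 9 / 17 = 0.53

0.53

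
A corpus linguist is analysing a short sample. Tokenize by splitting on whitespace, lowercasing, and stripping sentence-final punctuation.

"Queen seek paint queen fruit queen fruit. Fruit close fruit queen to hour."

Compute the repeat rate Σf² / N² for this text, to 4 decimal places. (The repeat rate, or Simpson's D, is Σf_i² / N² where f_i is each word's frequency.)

Frequencies: queen:4, fruit:4, seek:1, paint:1, close:1, to:1, hour:1
Σf² = 37; N² = 169
Repeat rate = 37 / 169 = 0.2189

0.2189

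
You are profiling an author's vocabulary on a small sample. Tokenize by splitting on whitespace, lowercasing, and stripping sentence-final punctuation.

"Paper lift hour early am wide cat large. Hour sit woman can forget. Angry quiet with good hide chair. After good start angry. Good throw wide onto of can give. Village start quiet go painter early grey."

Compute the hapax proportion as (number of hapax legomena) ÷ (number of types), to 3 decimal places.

Frequencies: good:3, hour:2, early:2, wide:2, can:2, angry:2, quiet:2, start:2, paper:1, lift:1, am:1, cat:1, large:1, sit:1, woman:1, forget:1, with:1, hide:1, chair:1, after:1, … (8 more, each freq 1)
Hapax count = 20; type count = 28.
Ratio = 20 / 28 = 0.714

0.714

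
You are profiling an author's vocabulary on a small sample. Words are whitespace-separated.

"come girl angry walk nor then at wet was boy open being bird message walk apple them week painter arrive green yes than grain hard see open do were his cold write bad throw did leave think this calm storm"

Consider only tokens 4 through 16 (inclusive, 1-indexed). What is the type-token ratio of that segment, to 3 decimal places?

Segment tokens 4–16: walk, nor, then, at, wet, was, boy, open, being, bird, message, walk, apple
Segment N = 13, segment V = 12.
TTR = 12 / 13 = 0.923

0.923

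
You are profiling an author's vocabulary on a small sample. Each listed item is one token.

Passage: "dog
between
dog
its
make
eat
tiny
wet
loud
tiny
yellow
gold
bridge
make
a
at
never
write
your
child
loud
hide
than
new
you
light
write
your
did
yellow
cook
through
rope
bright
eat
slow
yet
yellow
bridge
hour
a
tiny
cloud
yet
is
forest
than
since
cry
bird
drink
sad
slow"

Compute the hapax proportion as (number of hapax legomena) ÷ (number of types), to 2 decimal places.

0.66

Frequencies: tiny:3, yellow:3, dog:2, make:2, eat:2, loud:2, bridge:2, a:2, write:2, your:2, than:2, slow:2, yet:2, between:1, its:1, wet:1, gold:1, at:1, never:1, child:1, … (18 more, each freq 1)
Hapax count = 25; type count = 38.
Ratio = 25 / 38 = 0.66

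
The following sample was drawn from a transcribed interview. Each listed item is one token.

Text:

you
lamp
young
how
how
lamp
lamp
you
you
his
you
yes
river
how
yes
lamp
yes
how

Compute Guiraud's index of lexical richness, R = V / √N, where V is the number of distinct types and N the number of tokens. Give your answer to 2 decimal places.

1.65

N = 18, V = 7.
√N = 4.242641
R = 7 / 4.242641 = 1.65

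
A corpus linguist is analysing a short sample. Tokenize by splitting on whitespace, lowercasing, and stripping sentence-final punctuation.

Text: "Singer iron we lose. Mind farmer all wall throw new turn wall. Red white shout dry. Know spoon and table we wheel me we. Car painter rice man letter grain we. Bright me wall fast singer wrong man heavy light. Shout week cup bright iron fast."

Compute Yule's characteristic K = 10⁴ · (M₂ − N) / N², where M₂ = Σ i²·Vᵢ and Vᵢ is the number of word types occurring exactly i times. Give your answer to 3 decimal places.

Frequencies: we:4, wall:3, singer:2, iron:2, shout:2, me:2, man:2, bright:2, fast:2, lose:1, mind:1, farmer:1, all:1, throw:1, new:1, turn:1, red:1, white:1, dry:1, know:1, … (14 more, each freq 1)
N = 46. Frequency spectrum: V_1=25, V_2=7, V_3=1, V_4=1
M₂ = 1²·25 + 2²·7 + 3²·1 + 4²·1 = 78
K = 10000 × (78 − 46) / 46² = 151.229

151.229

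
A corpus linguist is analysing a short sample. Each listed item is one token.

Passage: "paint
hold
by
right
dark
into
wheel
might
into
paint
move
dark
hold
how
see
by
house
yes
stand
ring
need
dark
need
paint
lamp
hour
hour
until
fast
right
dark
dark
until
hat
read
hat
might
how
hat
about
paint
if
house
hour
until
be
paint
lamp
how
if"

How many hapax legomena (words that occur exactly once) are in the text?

Frequencies: paint:5, dark:5, how:3, hour:3, until:3, hat:3, hold:2, by:2, right:2, into:2, might:2, house:2, need:2, lamp:2, if:2, wheel:1, move:1, see:1, yes:1, stand:1, … (5 more, each freq 1)
Hapax (freq=1): about, be, fast, move, read, ring, see, stand, wheel, yes

10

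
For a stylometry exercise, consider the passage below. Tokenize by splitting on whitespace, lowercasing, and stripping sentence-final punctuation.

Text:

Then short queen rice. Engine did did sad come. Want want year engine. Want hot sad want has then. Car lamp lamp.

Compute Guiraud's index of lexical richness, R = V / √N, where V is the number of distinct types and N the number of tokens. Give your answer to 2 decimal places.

2.98

N = 22, V = 14.
√N = 4.690416
R = 14 / 4.690416 = 2.98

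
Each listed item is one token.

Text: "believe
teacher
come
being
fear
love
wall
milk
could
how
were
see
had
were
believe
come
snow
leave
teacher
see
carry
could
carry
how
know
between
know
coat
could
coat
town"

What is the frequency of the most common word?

Frequencies: could:3, believe:2, teacher:2, come:2, how:2, were:2, see:2, carry:2, know:2, coat:2, being:1, fear:1, love:1, wall:1, milk:1, had:1, snow:1, leave:1, between:1, town:1
Most common: 'could' with frequency 3.

3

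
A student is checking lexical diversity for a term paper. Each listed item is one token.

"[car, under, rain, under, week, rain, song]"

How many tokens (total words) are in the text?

Tokens: car, under, rain, under, week, rain, song
N = 7

7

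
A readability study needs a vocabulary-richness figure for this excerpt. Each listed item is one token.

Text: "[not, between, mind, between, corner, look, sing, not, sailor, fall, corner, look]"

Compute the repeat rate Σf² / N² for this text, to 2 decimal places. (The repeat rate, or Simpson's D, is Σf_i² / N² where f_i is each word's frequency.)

0.14

Frequencies: not:2, between:2, corner:2, look:2, mind:1, sing:1, sailor:1, fall:1
Σf² = 20; N² = 144
Repeat rate = 20 / 144 = 0.14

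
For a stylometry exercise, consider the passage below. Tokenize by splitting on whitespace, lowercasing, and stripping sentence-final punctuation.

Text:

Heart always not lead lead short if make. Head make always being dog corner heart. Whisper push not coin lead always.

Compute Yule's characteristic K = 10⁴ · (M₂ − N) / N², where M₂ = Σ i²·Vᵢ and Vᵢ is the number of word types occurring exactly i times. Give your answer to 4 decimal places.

408.1633

Frequencies: always:3, lead:3, heart:2, not:2, make:2, short:1, if:1, head:1, being:1, dog:1, corner:1, whisper:1, push:1, coin:1
N = 21. Frequency spectrum: V_1=9, V_2=3, V_3=2
M₂ = 1²·9 + 2²·3 + 3²·2 = 39
K = 10000 × (39 − 21) / 21² = 408.1633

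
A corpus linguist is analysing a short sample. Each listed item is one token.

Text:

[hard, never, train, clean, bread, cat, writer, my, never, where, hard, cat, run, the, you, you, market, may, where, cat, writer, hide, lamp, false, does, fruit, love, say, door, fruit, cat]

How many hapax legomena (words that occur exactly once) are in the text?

Frequencies: cat:4, hard:2, never:2, writer:2, where:2, you:2, fruit:2, train:1, clean:1, bread:1, my:1, run:1, the:1, market:1, may:1, hide:1, lamp:1, false:1, does:1, love:1, … (2 more, each freq 1)
Hapax (freq=1): bread, clean, does, door, false, hide, lamp, love, market, may, my, run, say, the, train

15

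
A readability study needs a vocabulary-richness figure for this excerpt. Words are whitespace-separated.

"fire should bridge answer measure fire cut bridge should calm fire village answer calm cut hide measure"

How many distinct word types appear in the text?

9

Distinct types: {answer, bridge, calm, cut, fire, hide, measure, should, village}
V = 9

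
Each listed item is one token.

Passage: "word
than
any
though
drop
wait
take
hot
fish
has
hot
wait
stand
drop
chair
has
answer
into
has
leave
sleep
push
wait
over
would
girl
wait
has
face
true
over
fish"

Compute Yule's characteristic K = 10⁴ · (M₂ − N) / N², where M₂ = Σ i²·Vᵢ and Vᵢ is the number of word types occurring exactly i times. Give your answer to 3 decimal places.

312.500

Frequencies: wait:4, has:4, drop:2, hot:2, fish:2, over:2, word:1, than:1, any:1, though:1, take:1, stand:1, chair:1, answer:1, into:1, leave:1, sleep:1, push:1, would:1, girl:1, … (2 more, each freq 1)
N = 32. Frequency spectrum: V_1=16, V_2=4, V_4=2
M₂ = 1²·16 + 2²·4 + 4²·2 = 64
K = 10000 × (64 − 32) / 32² = 312.500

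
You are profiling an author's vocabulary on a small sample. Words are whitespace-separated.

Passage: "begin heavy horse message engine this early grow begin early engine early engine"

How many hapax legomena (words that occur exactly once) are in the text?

5

Frequencies: engine:3, early:3, begin:2, heavy:1, horse:1, message:1, this:1, grow:1
Hapax (freq=1): grow, heavy, horse, message, this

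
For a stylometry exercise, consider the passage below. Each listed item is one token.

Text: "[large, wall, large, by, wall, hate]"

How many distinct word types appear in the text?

Distinct types: {by, hate, large, wall}
V = 4

4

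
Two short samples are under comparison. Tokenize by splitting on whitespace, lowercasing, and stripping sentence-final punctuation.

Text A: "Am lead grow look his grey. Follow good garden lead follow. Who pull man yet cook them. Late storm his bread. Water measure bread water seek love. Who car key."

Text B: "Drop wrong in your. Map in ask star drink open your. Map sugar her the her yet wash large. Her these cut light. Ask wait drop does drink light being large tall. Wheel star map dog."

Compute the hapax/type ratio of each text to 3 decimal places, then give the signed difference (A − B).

A: hapax=18, V=24, ratio=0.750
B: hapax=14, V=24, ratio=0.583
Difference = 0.750 − 0.583 = 0.167

0.167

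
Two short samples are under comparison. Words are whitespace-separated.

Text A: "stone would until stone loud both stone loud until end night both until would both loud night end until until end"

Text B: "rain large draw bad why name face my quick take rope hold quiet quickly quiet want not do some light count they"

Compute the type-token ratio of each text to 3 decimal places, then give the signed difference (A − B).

TTR(A) = 7/21 = 0.333
TTR(B) = 21/22 = 0.955
Difference = 0.333 − 0.955 = -0.622

-0.622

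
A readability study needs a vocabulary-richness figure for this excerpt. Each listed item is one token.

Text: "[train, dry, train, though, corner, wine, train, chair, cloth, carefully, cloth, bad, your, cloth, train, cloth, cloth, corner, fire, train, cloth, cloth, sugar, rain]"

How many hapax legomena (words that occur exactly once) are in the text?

10

Frequencies: cloth:7, train:5, corner:2, dry:1, though:1, wine:1, chair:1, carefully:1, bad:1, your:1, fire:1, sugar:1, rain:1
Hapax (freq=1): bad, carefully, chair, dry, fire, rain, sugar, though, wine, your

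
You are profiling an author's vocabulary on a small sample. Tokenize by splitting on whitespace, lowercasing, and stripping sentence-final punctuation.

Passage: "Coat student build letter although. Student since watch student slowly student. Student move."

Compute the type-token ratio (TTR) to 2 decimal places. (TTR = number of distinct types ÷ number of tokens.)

0.69

N = 13 tokens, V = 9 types.
TTR = V / N = 9 / 13 = 0.69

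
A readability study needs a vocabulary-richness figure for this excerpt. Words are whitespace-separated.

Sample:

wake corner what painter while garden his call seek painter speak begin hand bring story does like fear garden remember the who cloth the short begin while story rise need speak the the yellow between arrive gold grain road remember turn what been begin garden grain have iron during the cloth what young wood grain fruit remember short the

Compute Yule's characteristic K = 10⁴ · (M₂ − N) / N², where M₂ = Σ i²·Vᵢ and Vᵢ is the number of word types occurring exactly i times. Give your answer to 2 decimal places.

Frequencies: the:6, what:3, garden:3, begin:3, remember:3, grain:3, painter:2, while:2, speak:2, story:2, cloth:2, short:2, wake:1, corner:1, his:1, call:1, seek:1, hand:1, bring:1, does:1, … (18 more, each freq 1)
N = 59. Frequency spectrum: V_1=26, V_2=6, V_3=5, V_6=1
M₂ = 1²·26 + 2²·6 + 3²·5 + 6²·1 = 131
K = 10000 × (131 − 59) / 59² = 206.84

206.84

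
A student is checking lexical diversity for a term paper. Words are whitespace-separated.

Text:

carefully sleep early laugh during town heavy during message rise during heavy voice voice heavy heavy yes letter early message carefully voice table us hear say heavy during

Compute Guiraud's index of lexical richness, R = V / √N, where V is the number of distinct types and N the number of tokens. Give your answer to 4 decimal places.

3.0237

N = 28, V = 16.
√N = 5.291503
R = 16 / 5.291503 = 3.0237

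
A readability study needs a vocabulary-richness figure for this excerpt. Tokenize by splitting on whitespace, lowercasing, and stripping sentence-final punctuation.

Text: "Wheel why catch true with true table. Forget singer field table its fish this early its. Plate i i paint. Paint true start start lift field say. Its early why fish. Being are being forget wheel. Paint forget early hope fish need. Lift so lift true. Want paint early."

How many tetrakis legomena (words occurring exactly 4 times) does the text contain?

3

Frequencies: true:4, early:4, paint:4, forget:3, its:3, fish:3, lift:3, wheel:2, why:2, table:2, field:2, i:2, start:2, being:2, catch:1, with:1, singer:1, this:1, plate:1, say:1, … (5 more, each freq 1)
Words with frequency 4: early, paint, true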